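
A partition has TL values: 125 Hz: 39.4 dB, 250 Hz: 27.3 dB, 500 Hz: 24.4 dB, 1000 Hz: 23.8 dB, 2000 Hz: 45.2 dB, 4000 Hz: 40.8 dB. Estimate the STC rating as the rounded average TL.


Given TL values at each frequency:
  125 Hz: 39.4 dB
  250 Hz: 27.3 dB
  500 Hz: 24.4 dB
  1000 Hz: 23.8 dB
  2000 Hz: 45.2 dB
  4000 Hz: 40.8 dB
Formula: STC ~ round(average of TL values)
Sum = 39.4 + 27.3 + 24.4 + 23.8 + 45.2 + 40.8 = 200.9
Average = 200.9 / 6 = 33.48
Rounded: 33

33


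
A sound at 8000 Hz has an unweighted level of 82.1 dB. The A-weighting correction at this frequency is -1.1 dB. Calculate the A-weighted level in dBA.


Given values:
  SPL = 82.1 dB
  A-weighting at 8000 Hz = -1.1 dB
Formula: L_A = SPL + A_weight
L_A = 82.1 + (-1.1)
L_A = 81.0

81.0 dBA


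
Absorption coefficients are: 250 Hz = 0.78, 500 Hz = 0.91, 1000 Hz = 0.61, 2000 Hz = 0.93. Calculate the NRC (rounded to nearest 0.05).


Given values:
  a_250 = 0.78, a_500 = 0.91
  a_1000 = 0.61, a_2000 = 0.93
Formula: NRC = (a250 + a500 + a1000 + a2000) / 4
Sum = 0.78 + 0.91 + 0.61 + 0.93 = 3.23
NRC = 3.23 / 4 = 0.8075
Rounded to nearest 0.05: 0.8

0.8


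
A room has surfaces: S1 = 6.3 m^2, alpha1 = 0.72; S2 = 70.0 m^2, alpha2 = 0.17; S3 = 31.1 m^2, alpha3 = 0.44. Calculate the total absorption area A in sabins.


Given surfaces:
  Surface 1: 6.3 * 0.72 = 4.536
  Surface 2: 70.0 * 0.17 = 11.9
  Surface 3: 31.1 * 0.44 = 13.684
Formula: A = sum(Si * alpha_i)
A = 4.536 + 11.9 + 13.684
A = 30.12

30.12 sabins


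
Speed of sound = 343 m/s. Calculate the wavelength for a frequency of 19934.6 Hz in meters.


Given values:
  c = 343 m/s, f = 19934.6 Hz
Formula: lambda = c / f
lambda = 343 / 19934.6
lambda = 0.0172

0.0172 m


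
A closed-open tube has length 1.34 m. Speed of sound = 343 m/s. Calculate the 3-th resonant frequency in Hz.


Given values:
  Tube type: closed-open, L = 1.34 m, c = 343 m/s, n = 3
Formula: f_n = (2n - 1) * c / (4 * L)
Compute 2n - 1 = 2*3 - 1 = 5
Compute 4 * L = 4 * 1.34 = 5.36
f = 5 * 343 / 5.36
f = 319.96

319.96 Hz


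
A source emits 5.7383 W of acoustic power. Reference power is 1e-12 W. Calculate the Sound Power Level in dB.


Given values:
  W = 5.7383 W
  W_ref = 1e-12 W
Formula: SWL = 10 * log10(W / W_ref)
Compute ratio: W / W_ref = 5738300000000
Compute log10: log10(5738300000000) = 12.758783
Multiply: SWL = 10 * 12.758783 = 127.59

127.59 dB


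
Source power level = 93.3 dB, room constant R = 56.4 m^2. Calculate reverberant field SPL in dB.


Given values:
  Lw = 93.3 dB, R = 56.4 m^2
Formula: SPL = Lw + 10 * log10(4 / R)
Compute 4 / R = 4 / 56.4 = 0.070922
Compute 10 * log10(0.070922) = -11.4922
SPL = 93.3 + (-11.4922) = 81.81

81.81 dB


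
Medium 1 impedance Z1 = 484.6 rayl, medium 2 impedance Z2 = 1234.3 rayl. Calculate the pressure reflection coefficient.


Given values:
  Z1 = 484.6 rayl, Z2 = 1234.3 rayl
Formula: R = (Z2 - Z1) / (Z2 + Z1)
Numerator: Z2 - Z1 = 1234.3 - 484.6 = 749.7
Denominator: Z2 + Z1 = 1234.3 + 484.6 = 1718.9
R = 749.7 / 1718.9 = 0.4362

0.4362


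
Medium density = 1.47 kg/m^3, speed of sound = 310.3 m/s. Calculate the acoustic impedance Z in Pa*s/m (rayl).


Given values:
  rho = 1.47 kg/m^3
  c = 310.3 m/s
Formula: Z = rho * c
Z = 1.47 * 310.3
Z = 456.14

456.14 rayl


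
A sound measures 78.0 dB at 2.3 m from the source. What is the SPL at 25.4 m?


Given values:
  SPL1 = 78.0 dB, r1 = 2.3 m, r2 = 25.4 m
Formula: SPL2 = SPL1 - 20 * log10(r2 / r1)
Compute ratio: r2 / r1 = 25.4 / 2.3 = 11.0435
Compute log10: log10(11.0435) = 1.043107
Compute drop: 20 * 1.043107 = 20.8621
SPL2 = 78.0 - 20.8621 = 57.14

57.14 dB


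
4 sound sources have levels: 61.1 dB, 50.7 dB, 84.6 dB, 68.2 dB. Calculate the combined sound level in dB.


Formula: L_total = 10 * log10( sum(10^(Li/10)) )
  Source 1: 10^(61.1/10) = 1288249.5517
  Source 2: 10^(50.7/10) = 117489.7555
  Source 3: 10^(84.6/10) = 288403150.3127
  Source 4: 10^(68.2/10) = 6606934.4801
Sum of linear values = 296415824.1
L_total = 10 * log10(296415824.1) = 84.72

84.72 dB


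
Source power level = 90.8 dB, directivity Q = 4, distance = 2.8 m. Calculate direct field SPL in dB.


Given values:
  Lw = 90.8 dB, Q = 4, r = 2.8 m
Formula: SPL = Lw + 10 * log10(Q / (4 * pi * r^2))
Compute 4 * pi * r^2 = 4 * pi * 2.8^2 = 98.5203
Compute Q / denom = 4 / 98.5203 = 0.04060077
Compute 10 * log10(0.04060077) = -13.9147
SPL = 90.8 + (-13.9147) = 76.89

76.89 dB


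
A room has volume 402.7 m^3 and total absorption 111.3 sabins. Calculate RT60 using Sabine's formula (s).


Given values:
  V = 402.7 m^3
  A = 111.3 sabins
Formula: RT60 = 0.161 * V / A
Numerator: 0.161 * 402.7 = 64.8347
RT60 = 64.8347 / 111.3 = 0.583

0.583 s


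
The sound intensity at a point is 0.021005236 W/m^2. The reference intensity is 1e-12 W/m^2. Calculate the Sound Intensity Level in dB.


Given values:
  I = 0.021005236 W/m^2
  I_ref = 1e-12 W/m^2
Formula: SIL = 10 * log10(I / I_ref)
Compute ratio: I / I_ref = 21005236000
Compute log10: log10(21005236000) = 10.322328
Multiply: SIL = 10 * 10.322328 = 103.22

103.22 dB


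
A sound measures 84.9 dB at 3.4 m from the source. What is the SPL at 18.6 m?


Given values:
  SPL1 = 84.9 dB, r1 = 3.4 m, r2 = 18.6 m
Formula: SPL2 = SPL1 - 20 * log10(r2 / r1)
Compute ratio: r2 / r1 = 18.6 / 3.4 = 5.4706
Compute log10: log10(5.4706) = 0.738035
Compute drop: 20 * 0.738035 = 14.7607
SPL2 = 84.9 - 14.7607 = 70.14

70.14 dB


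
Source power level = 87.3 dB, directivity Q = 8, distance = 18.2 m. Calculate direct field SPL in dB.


Given values:
  Lw = 87.3 dB, Q = 8, r = 18.2 m
Formula: SPL = Lw + 10 * log10(Q / (4 * pi * r^2))
Compute 4 * pi * r^2 = 4 * pi * 18.2^2 = 4162.4846
Compute Q / denom = 8 / 4162.4846 = 0.00192193
Compute 10 * log10(0.00192193) = -27.1626
SPL = 87.3 + (-27.1626) = 60.14

60.14 dB


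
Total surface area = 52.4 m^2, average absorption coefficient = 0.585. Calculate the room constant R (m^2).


Given values:
  S = 52.4 m^2, alpha = 0.585
Formula: R = S * alpha / (1 - alpha)
Numerator: 52.4 * 0.585 = 30.654
Denominator: 1 - 0.585 = 0.415
R = 30.654 / 0.415 = 73.87

73.87 m^2


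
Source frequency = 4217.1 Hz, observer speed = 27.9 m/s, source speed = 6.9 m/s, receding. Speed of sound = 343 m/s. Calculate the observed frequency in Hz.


Given values:
  f_s = 4217.1 Hz, v_o = 27.9 m/s, v_s = 6.9 m/s
  Direction: receding
Formula: f_o = f_s * (c - v_o) / (c + v_s)
Numerator: c - v_o = 343 - 27.9 = 315.1
Denominator: c + v_s = 343 + 6.9 = 349.9
f_o = 4217.1 * 315.1 / 349.9 = 3797.68

3797.68 Hz


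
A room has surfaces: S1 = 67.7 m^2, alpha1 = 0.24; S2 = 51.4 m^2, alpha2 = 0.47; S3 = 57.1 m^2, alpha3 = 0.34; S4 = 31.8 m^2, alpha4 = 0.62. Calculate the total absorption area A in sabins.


Given surfaces:
  Surface 1: 67.7 * 0.24 = 16.248
  Surface 2: 51.4 * 0.47 = 24.158
  Surface 3: 57.1 * 0.34 = 19.414
  Surface 4: 31.8 * 0.62 = 19.716
Formula: A = sum(Si * alpha_i)
A = 16.248 + 24.158 + 19.414 + 19.716
A = 79.54

79.54 sabins


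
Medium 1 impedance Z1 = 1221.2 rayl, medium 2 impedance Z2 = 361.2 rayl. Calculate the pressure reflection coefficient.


Given values:
  Z1 = 1221.2 rayl, Z2 = 361.2 rayl
Formula: R = (Z2 - Z1) / (Z2 + Z1)
Numerator: Z2 - Z1 = 361.2 - 1221.2 = -860.0
Denominator: Z2 + Z1 = 361.2 + 1221.2 = 1582.4
R = -860.0 / 1582.4 = -0.5435

-0.5435


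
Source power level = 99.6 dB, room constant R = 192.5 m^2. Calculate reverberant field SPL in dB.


Given values:
  Lw = 99.6 dB, R = 192.5 m^2
Formula: SPL = Lw + 10 * log10(4 / R)
Compute 4 / R = 4 / 192.5 = 0.020779
Compute 10 * log10(0.020779) = -16.8238
SPL = 99.6 + (-16.8238) = 82.78

82.78 dB


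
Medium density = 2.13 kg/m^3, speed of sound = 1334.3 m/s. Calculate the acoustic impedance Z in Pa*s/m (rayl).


Given values:
  rho = 2.13 kg/m^3
  c = 1334.3 m/s
Formula: Z = rho * c
Z = 2.13 * 1334.3
Z = 2842.06

2842.06 rayl


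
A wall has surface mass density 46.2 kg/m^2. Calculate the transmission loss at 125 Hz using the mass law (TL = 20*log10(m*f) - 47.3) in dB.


Given values:
  m = 46.2 kg/m^2, f = 125 Hz
Formula: TL = 20 * log10(m * f) - 47.3
Compute m * f = 46.2 * 125 = 5775.0
Compute log10(5775.0) = 3.761552
Compute 20 * 3.761552 = 75.231
TL = 75.231 - 47.3 = 27.93

27.93 dB


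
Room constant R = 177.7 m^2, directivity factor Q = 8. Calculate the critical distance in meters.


Given values:
  R = 177.7 m^2, Q = 8
Formula: d_c = 0.141 * sqrt(Q * R)
Compute Q * R = 8 * 177.7 = 1421.6
Compute sqrt(1421.6) = 37.7041
d_c = 0.141 * 37.7041 = 5.316

5.316 m


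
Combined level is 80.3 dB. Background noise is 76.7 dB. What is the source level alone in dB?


Given values:
  L_total = 80.3 dB, L_bg = 76.7 dB
Formula: L_source = 10 * log10(10^(L_total/10) - 10^(L_bg/10))
Convert to linear:
  10^(80.3/10) = 107151930.5238
  10^(76.7/10) = 46773514.1287
Difference: 107151930.5238 - 46773514.1287 = 60378416.3951
L_source = 10 * log10(60378416.3951) = 77.81

77.81 dB


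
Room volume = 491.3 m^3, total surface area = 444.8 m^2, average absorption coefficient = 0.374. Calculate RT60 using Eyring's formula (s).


Given values:
  V = 491.3 m^3, S = 444.8 m^2, alpha = 0.374
Formula: RT60 = 0.161 * V / (-S * ln(1 - alpha))
Compute ln(1 - 0.374) = ln(0.626) = -0.468405
Denominator: -444.8 * -0.468405 = 208.3465
Numerator: 0.161 * 491.3 = 79.0993
RT60 = 79.0993 / 208.3465 = 0.38

0.38 s


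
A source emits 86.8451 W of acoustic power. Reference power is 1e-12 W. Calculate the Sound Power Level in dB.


Given values:
  W = 86.8451 W
  W_ref = 1e-12 W
Formula: SWL = 10 * log10(W / W_ref)
Compute ratio: W / W_ref = 86845100000000
Compute log10: log10(86845100000000) = 13.938745
Multiply: SWL = 10 * 13.938745 = 139.39

139.39 dB


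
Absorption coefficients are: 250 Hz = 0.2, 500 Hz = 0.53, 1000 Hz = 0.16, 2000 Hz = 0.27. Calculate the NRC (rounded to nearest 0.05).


Given values:
  a_250 = 0.2, a_500 = 0.53
  a_1000 = 0.16, a_2000 = 0.27
Formula: NRC = (a250 + a500 + a1000 + a2000) / 4
Sum = 0.2 + 0.53 + 0.16 + 0.27 = 1.16
NRC = 1.16 / 4 = 0.29
Rounded to nearest 0.05: 0.3

0.3


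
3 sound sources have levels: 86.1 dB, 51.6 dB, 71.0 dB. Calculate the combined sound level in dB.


Formula: L_total = 10 * log10( sum(10^(Li/10)) )
  Source 1: 10^(86.1/10) = 407380277.8041
  Source 2: 10^(51.6/10) = 144543.9771
  Source 3: 10^(71.0/10) = 12589254.1179
Sum of linear values = 420114075.8991
L_total = 10 * log10(420114075.8991) = 86.23

86.23 dB


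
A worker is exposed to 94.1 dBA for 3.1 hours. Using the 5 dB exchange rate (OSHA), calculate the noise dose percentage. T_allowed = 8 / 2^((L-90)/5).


Given values:
  L = 94.1 dBA, T = 3.1 hours
Formula: T_allowed = 8 / 2^((L - 90) / 5)
Compute exponent: (94.1 - 90) / 5 = 0.82
Compute 2^(0.82) = 1.765406
T_allowed = 8 / 1.765406 = 4.531536 hours
Dose = (T / T_allowed) * 100
Dose = (3.1 / 4.531536) * 100 = 68.41

68.41 %


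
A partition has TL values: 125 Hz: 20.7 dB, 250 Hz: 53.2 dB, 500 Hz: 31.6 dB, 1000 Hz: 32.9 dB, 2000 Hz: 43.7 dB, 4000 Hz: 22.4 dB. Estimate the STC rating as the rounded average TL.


Given TL values at each frequency:
  125 Hz: 20.7 dB
  250 Hz: 53.2 dB
  500 Hz: 31.6 dB
  1000 Hz: 32.9 dB
  2000 Hz: 43.7 dB
  4000 Hz: 22.4 dB
Formula: STC ~ round(average of TL values)
Sum = 20.7 + 53.2 + 31.6 + 32.9 + 43.7 + 22.4 = 204.5
Average = 204.5 / 6 = 34.08
Rounded: 34

34


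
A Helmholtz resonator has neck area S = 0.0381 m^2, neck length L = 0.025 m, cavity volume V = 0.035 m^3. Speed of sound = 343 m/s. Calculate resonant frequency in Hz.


Given values:
  S = 0.0381 m^2, L = 0.025 m, V = 0.035 m^3, c = 343 m/s
Formula: f = (c / (2*pi)) * sqrt(S / (V * L))
Compute V * L = 0.035 * 0.025 = 0.000875
Compute S / (V * L) = 0.0381 / 0.000875 = 43.5429
Compute sqrt(43.5429) = 6.598704
Compute c / (2*pi) = 343 / 6.283185 = 54.590148
f = 54.590148 * 6.598704 = 360.22

360.22 Hz


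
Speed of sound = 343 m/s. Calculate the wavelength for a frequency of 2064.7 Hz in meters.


Given values:
  c = 343 m/s, f = 2064.7 Hz
Formula: lambda = c / f
lambda = 343 / 2064.7
lambda = 0.1661

0.1661 m


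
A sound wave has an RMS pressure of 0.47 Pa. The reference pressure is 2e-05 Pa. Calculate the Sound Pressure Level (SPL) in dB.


Given values:
  p = 0.47 Pa
  p_ref = 2e-05 Pa
Formula: SPL = 20 * log10(p / p_ref)
Compute ratio: p / p_ref = 0.47 / 2e-05 = 23500
Compute log10: log10(23500) = 4.371068
Multiply: SPL = 20 * 4.371068 = 87.42

87.42 dB


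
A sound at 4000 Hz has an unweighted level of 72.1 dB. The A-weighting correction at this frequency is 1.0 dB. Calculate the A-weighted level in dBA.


Given values:
  SPL = 72.1 dB
  A-weighting at 4000 Hz = 1.0 dB
Formula: L_A = SPL + A_weight
L_A = 72.1 + (1.0)
L_A = 73.1

73.1 dBA


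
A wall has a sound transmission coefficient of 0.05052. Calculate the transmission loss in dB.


Given values:
  tau = 0.05052
Formula: TL = 10 * log10(1 / tau)
Compute 1 / tau = 1 / 0.05052 = 19.7941
Compute log10(19.7941) = 1.296536
TL = 10 * 1.296536 = 12.97

12.97 dB


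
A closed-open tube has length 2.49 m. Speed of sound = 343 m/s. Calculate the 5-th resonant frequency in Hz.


Given values:
  Tube type: closed-open, L = 2.49 m, c = 343 m/s, n = 5
Formula: f_n = (2n - 1) * c / (4 * L)
Compute 2n - 1 = 2*5 - 1 = 9
Compute 4 * L = 4 * 2.49 = 9.96
f = 9 * 343 / 9.96
f = 309.94

309.94 Hz


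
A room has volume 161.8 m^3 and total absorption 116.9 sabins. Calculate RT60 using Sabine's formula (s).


Given values:
  V = 161.8 m^3
  A = 116.9 sabins
Formula: RT60 = 0.161 * V / A
Numerator: 0.161 * 161.8 = 26.0498
RT60 = 26.0498 / 116.9 = 0.223

0.223 s


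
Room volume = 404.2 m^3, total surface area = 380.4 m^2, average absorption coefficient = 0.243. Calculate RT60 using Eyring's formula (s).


Given values:
  V = 404.2 m^3, S = 380.4 m^2, alpha = 0.243
Formula: RT60 = 0.161 * V / (-S * ln(1 - alpha))
Compute ln(1 - 0.243) = ln(0.757) = -0.278392
Denominator: -380.4 * -0.278392 = 105.9003
Numerator: 0.161 * 404.2 = 65.0762
RT60 = 65.0762 / 105.9003 = 0.615

0.615 s


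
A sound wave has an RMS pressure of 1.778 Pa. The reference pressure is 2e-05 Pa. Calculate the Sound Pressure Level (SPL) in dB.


Given values:
  p = 1.778 Pa
  p_ref = 2e-05 Pa
Formula: SPL = 20 * log10(p / p_ref)
Compute ratio: p / p_ref = 1.778 / 2e-05 = 88900
Compute log10: log10(88900) = 4.948902
Multiply: SPL = 20 * 4.948902 = 98.98

98.98 dB


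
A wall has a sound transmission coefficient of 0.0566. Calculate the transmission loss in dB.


Given values:
  tau = 0.0566
Formula: TL = 10 * log10(1 / tau)
Compute 1 / tau = 1 / 0.0566 = 17.6678
Compute log10(17.6678) = 1.247182
TL = 10 * 1.247182 = 12.47

12.47 dB


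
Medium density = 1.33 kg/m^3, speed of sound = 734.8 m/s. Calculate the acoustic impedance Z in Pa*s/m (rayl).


Given values:
  rho = 1.33 kg/m^3
  c = 734.8 m/s
Formula: Z = rho * c
Z = 1.33 * 734.8
Z = 977.28

977.28 rayl


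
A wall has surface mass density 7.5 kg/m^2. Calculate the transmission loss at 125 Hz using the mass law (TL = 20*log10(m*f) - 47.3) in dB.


Given values:
  m = 7.5 kg/m^2, f = 125 Hz
Formula: TL = 20 * log10(m * f) - 47.3
Compute m * f = 7.5 * 125 = 937.5
Compute log10(937.5) = 2.971971
Compute 20 * 2.971971 = 59.4394
TL = 59.4394 - 47.3 = 12.14

12.14 dB


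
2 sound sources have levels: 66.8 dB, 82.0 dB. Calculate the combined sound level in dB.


Formula: L_total = 10 * log10( sum(10^(Li/10)) )
  Source 1: 10^(66.8/10) = 4786300.9232
  Source 2: 10^(82.0/10) = 158489319.2461
Sum of linear values = 163275620.1693
L_total = 10 * log10(163275620.1693) = 82.13

82.13 dB


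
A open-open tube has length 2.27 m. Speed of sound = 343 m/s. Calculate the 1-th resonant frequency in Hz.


Given values:
  Tube type: open-open, L = 2.27 m, c = 343 m/s, n = 1
Formula: f_n = n * c / (2 * L)
Compute 2 * L = 2 * 2.27 = 4.54
f = 1 * 343 / 4.54
f = 75.55

75.55 Hz


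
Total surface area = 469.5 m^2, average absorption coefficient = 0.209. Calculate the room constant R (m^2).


Given values:
  S = 469.5 m^2, alpha = 0.209
Formula: R = S * alpha / (1 - alpha)
Numerator: 469.5 * 0.209 = 98.1255
Denominator: 1 - 0.209 = 0.791
R = 98.1255 / 0.791 = 124.05

124.05 m^2


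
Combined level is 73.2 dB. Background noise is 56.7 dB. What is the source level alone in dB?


Given values:
  L_total = 73.2 dB, L_bg = 56.7 dB
Formula: L_source = 10 * log10(10^(L_total/10) - 10^(L_bg/10))
Convert to linear:
  10^(73.2/10) = 20892961.3085
  10^(56.7/10) = 467735.1413
Difference: 20892961.3085 - 467735.1413 = 20425226.1672
L_source = 10 * log10(20425226.1672) = 73.1

73.1 dB


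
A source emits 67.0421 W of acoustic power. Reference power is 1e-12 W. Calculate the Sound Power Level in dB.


Given values:
  W = 67.0421 W
  W_ref = 1e-12 W
Formula: SWL = 10 * log10(W / W_ref)
Compute ratio: W / W_ref = 67042100000000
Compute log10: log10(67042100000000) = 13.826348
Multiply: SWL = 10 * 13.826348 = 138.26

138.26 dB


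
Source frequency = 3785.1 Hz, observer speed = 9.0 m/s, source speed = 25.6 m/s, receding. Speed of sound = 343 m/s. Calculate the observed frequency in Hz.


Given values:
  f_s = 3785.1 Hz, v_o = 9.0 m/s, v_s = 25.6 m/s
  Direction: receding
Formula: f_o = f_s * (c - v_o) / (c + v_s)
Numerator: c - v_o = 343 - 9.0 = 334.0
Denominator: c + v_s = 343 + 25.6 = 368.6
f_o = 3785.1 * 334.0 / 368.6 = 3429.8

3429.8 Hz


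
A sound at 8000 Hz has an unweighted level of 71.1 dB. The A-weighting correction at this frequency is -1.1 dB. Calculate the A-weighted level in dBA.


Given values:
  SPL = 71.1 dB
  A-weighting at 8000 Hz = -1.1 dB
Formula: L_A = SPL + A_weight
L_A = 71.1 + (-1.1)
L_A = 70.0

70.0 dBA


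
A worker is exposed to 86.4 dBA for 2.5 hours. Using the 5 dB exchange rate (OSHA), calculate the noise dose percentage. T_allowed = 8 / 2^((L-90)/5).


Given values:
  L = 86.4 dBA, T = 2.5 hours
Formula: T_allowed = 8 / 2^((L - 90) / 5)
Compute exponent: (86.4 - 90) / 5 = -0.72
Compute 2^(-0.72) = 0.607097
T_allowed = 8 / 0.607097 = 13.177466 hours
Dose = (T / T_allowed) * 100
Dose = (2.5 / 13.177466) * 100 = 18.97

18.97 %


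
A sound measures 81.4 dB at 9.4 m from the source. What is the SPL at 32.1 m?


Given values:
  SPL1 = 81.4 dB, r1 = 9.4 m, r2 = 32.1 m
Formula: SPL2 = SPL1 - 20 * log10(r2 / r1)
Compute ratio: r2 / r1 = 32.1 / 9.4 = 3.4149
Compute log10: log10(3.4149) = 0.533378
Compute drop: 20 * 0.533378 = 10.6676
SPL2 = 81.4 - 10.6676 = 70.73

70.73 dB


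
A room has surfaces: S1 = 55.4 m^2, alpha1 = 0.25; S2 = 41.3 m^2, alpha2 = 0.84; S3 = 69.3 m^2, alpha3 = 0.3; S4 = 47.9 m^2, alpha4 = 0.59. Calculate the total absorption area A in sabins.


Given surfaces:
  Surface 1: 55.4 * 0.25 = 13.85
  Surface 2: 41.3 * 0.84 = 34.692
  Surface 3: 69.3 * 0.3 = 20.79
  Surface 4: 47.9 * 0.59 = 28.261
Formula: A = sum(Si * alpha_i)
A = 13.85 + 34.692 + 20.79 + 28.261
A = 97.59

97.59 sabins


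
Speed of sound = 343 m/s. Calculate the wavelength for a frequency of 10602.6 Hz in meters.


Given values:
  c = 343 m/s, f = 10602.6 Hz
Formula: lambda = c / f
lambda = 343 / 10602.6
lambda = 0.0324

0.0324 m


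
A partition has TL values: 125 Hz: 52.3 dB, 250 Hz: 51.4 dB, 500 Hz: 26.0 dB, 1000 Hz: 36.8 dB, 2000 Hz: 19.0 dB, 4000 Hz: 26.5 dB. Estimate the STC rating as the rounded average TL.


Given TL values at each frequency:
  125 Hz: 52.3 dB
  250 Hz: 51.4 dB
  500 Hz: 26.0 dB
  1000 Hz: 36.8 dB
  2000 Hz: 19.0 dB
  4000 Hz: 26.5 dB
Formula: STC ~ round(average of TL values)
Sum = 52.3 + 51.4 + 26.0 + 36.8 + 19.0 + 26.5 = 212.0
Average = 212.0 / 6 = 35.33
Rounded: 35

35


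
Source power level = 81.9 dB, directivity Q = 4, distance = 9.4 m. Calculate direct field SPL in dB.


Given values:
  Lw = 81.9 dB, Q = 4, r = 9.4 m
Formula: SPL = Lw + 10 * log10(Q / (4 * pi * r^2))
Compute 4 * pi * r^2 = 4 * pi * 9.4^2 = 1110.3645
Compute Q / denom = 4 / 1110.3645 = 0.00360242
Compute 10 * log10(0.00360242) = -24.4341
SPL = 81.9 + (-24.4341) = 57.47

57.47 dB


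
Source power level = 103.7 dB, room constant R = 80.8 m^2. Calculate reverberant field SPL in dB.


Given values:
  Lw = 103.7 dB, R = 80.8 m^2
Formula: SPL = Lw + 10 * log10(4 / R)
Compute 4 / R = 4 / 80.8 = 0.049505
Compute 10 * log10(0.049505) = -13.0535
SPL = 103.7 + (-13.0535) = 90.65

90.65 dB


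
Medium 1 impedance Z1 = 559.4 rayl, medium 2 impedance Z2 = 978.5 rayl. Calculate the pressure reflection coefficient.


Given values:
  Z1 = 559.4 rayl, Z2 = 978.5 rayl
Formula: R = (Z2 - Z1) / (Z2 + Z1)
Numerator: Z2 - Z1 = 978.5 - 559.4 = 419.1
Denominator: Z2 + Z1 = 978.5 + 559.4 = 1537.9
R = 419.1 / 1537.9 = 0.2725

0.2725


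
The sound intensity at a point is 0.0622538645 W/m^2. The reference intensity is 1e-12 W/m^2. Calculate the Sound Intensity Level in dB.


Given values:
  I = 0.0622538645 W/m^2
  I_ref = 1e-12 W/m^2
Formula: SIL = 10 * log10(I / I_ref)
Compute ratio: I / I_ref = 62253864500
Compute log10: log10(62253864500) = 10.794166
Multiply: SIL = 10 * 10.794166 = 107.94

107.94 dB


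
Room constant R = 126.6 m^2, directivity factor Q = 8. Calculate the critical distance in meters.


Given values:
  R = 126.6 m^2, Q = 8
Formula: d_c = 0.141 * sqrt(Q * R)
Compute Q * R = 8 * 126.6 = 1012.8
Compute sqrt(1012.8) = 31.8245
d_c = 0.141 * 31.8245 = 4.487

4.487 m


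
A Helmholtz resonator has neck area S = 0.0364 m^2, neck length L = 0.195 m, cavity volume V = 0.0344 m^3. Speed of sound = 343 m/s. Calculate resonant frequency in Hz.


Given values:
  S = 0.0364 m^2, L = 0.195 m, V = 0.0344 m^3, c = 343 m/s
Formula: f = (c / (2*pi)) * sqrt(S / (V * L))
Compute V * L = 0.0344 * 0.195 = 0.006708
Compute S / (V * L) = 0.0364 / 0.006708 = 5.4264
Compute sqrt(5.4264) = 2.329463
Compute c / (2*pi) = 343 / 6.283185 = 54.590148
f = 54.590148 * 2.329463 = 127.17

127.17 Hz


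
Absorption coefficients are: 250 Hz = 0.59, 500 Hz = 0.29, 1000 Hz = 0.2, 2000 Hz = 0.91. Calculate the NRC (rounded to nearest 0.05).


Given values:
  a_250 = 0.59, a_500 = 0.29
  a_1000 = 0.2, a_2000 = 0.91
Formula: NRC = (a250 + a500 + a1000 + a2000) / 4
Sum = 0.59 + 0.29 + 0.2 + 0.91 = 1.99
NRC = 1.99 / 4 = 0.4975
Rounded to nearest 0.05: 0.5

0.5


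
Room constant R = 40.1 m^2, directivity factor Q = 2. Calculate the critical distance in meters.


Given values:
  R = 40.1 m^2, Q = 2
Formula: d_c = 0.141 * sqrt(Q * R)
Compute Q * R = 2 * 40.1 = 80.2
Compute sqrt(80.2) = 8.9554
d_c = 0.141 * 8.9554 = 1.263

1.263 m


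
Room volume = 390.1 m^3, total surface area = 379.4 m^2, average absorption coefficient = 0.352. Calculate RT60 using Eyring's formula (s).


Given values:
  V = 390.1 m^3, S = 379.4 m^2, alpha = 0.352
Formula: RT60 = 0.161 * V / (-S * ln(1 - alpha))
Compute ln(1 - 0.352) = ln(0.648) = -0.433865
Denominator: -379.4 * -0.433865 = 164.6084
Numerator: 0.161 * 390.1 = 62.8061
RT60 = 62.8061 / 164.6084 = 0.382

0.382 s


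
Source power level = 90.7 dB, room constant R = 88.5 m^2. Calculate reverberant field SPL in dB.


Given values:
  Lw = 90.7 dB, R = 88.5 m^2
Formula: SPL = Lw + 10 * log10(4 / R)
Compute 4 / R = 4 / 88.5 = 0.045198
Compute 10 * log10(0.045198) = -13.4488
SPL = 90.7 + (-13.4488) = 77.25

77.25 dB


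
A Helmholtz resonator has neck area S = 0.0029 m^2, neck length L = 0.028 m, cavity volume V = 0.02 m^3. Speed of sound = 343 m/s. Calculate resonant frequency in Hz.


Given values:
  S = 0.0029 m^2, L = 0.028 m, V = 0.02 m^3, c = 343 m/s
Formula: f = (c / (2*pi)) * sqrt(S / (V * L))
Compute V * L = 0.02 * 0.028 = 0.00056
Compute S / (V * L) = 0.0029 / 0.00056 = 5.1786
Compute sqrt(5.1786) = 2.275654
Compute c / (2*pi) = 343 / 6.283185 = 54.590148
f = 54.590148 * 2.275654 = 124.23

124.23 Hz


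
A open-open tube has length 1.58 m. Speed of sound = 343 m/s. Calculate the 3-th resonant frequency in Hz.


Given values:
  Tube type: open-open, L = 1.58 m, c = 343 m/s, n = 3
Formula: f_n = n * c / (2 * L)
Compute 2 * L = 2 * 1.58 = 3.16
f = 3 * 343 / 3.16
f = 325.63

325.63 Hz


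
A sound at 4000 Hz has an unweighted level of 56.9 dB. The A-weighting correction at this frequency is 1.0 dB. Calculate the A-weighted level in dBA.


Given values:
  SPL = 56.9 dB
  A-weighting at 4000 Hz = 1.0 dB
Formula: L_A = SPL + A_weight
L_A = 56.9 + (1.0)
L_A = 57.9

57.9 dBA


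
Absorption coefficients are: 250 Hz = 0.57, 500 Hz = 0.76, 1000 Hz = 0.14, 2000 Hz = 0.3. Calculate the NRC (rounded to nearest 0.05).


Given values:
  a_250 = 0.57, a_500 = 0.76
  a_1000 = 0.14, a_2000 = 0.3
Formula: NRC = (a250 + a500 + a1000 + a2000) / 4
Sum = 0.57 + 0.76 + 0.14 + 0.3 = 1.77
NRC = 1.77 / 4 = 0.4425
Rounded to nearest 0.05: 0.45

0.45


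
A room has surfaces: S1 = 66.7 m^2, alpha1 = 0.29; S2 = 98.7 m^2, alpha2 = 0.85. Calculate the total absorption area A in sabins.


Given surfaces:
  Surface 1: 66.7 * 0.29 = 19.343
  Surface 2: 98.7 * 0.85 = 83.895
Formula: A = sum(Si * alpha_i)
A = 19.343 + 83.895
A = 103.24

103.24 sabins


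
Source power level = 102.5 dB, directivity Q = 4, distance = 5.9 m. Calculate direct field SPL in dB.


Given values:
  Lw = 102.5 dB, Q = 4, r = 5.9 m
Formula: SPL = Lw + 10 * log10(Q / (4 * pi * r^2))
Compute 4 * pi * r^2 = 4 * pi * 5.9^2 = 437.4354
Compute Q / denom = 4 / 437.4354 = 0.00914421
Compute 10 * log10(0.00914421) = -20.3885
SPL = 102.5 + (-20.3885) = 82.11

82.11 dB


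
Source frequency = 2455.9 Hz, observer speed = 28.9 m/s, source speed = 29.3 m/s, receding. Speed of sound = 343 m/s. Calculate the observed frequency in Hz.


Given values:
  f_s = 2455.9 Hz, v_o = 28.9 m/s, v_s = 29.3 m/s
  Direction: receding
Formula: f_o = f_s * (c - v_o) / (c + v_s)
Numerator: c - v_o = 343 - 28.9 = 314.1
Denominator: c + v_s = 343 + 29.3 = 372.3
f_o = 2455.9 * 314.1 / 372.3 = 2071.98

2071.98 Hz


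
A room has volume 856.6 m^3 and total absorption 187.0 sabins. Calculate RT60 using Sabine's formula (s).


Given values:
  V = 856.6 m^3
  A = 187.0 sabins
Formula: RT60 = 0.161 * V / A
Numerator: 0.161 * 856.6 = 137.9126
RT60 = 137.9126 / 187.0 = 0.738

0.738 s


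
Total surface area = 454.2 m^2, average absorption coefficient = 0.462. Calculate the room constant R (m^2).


Given values:
  S = 454.2 m^2, alpha = 0.462
Formula: R = S * alpha / (1 - alpha)
Numerator: 454.2 * 0.462 = 209.8404
Denominator: 1 - 0.462 = 0.538
R = 209.8404 / 0.538 = 390.04

390.04 m^2


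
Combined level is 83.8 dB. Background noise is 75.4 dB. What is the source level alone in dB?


Given values:
  L_total = 83.8 dB, L_bg = 75.4 dB
Formula: L_source = 10 * log10(10^(L_total/10) - 10^(L_bg/10))
Convert to linear:
  10^(83.8/10) = 239883291.9019
  10^(75.4/10) = 34673685.0453
Difference: 239883291.9019 - 34673685.0453 = 205209606.8566
L_source = 10 * log10(205209606.8566) = 83.12

83.12 dB


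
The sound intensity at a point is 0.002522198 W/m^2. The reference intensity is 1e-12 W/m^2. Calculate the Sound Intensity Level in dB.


Given values:
  I = 0.002522198 W/m^2
  I_ref = 1e-12 W/m^2
Formula: SIL = 10 * log10(I / I_ref)
Compute ratio: I / I_ref = 2522198000
Compute log10: log10(2522198000) = 9.401779
Multiply: SIL = 10 * 9.401779 = 94.02

94.02 dB


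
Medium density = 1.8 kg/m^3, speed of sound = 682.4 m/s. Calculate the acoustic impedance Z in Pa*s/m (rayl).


Given values:
  rho = 1.8 kg/m^3
  c = 682.4 m/s
Formula: Z = rho * c
Z = 1.8 * 682.4
Z = 1228.32

1228.32 rayl


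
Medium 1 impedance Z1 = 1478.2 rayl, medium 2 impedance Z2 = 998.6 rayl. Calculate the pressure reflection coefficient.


Given values:
  Z1 = 1478.2 rayl, Z2 = 998.6 rayl
Formula: R = (Z2 - Z1) / (Z2 + Z1)
Numerator: Z2 - Z1 = 998.6 - 1478.2 = -479.6
Denominator: Z2 + Z1 = 998.6 + 1478.2 = 2476.8
R = -479.6 / 2476.8 = -0.1936

-0.1936


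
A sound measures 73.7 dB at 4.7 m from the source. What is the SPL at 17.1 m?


Given values:
  SPL1 = 73.7 dB, r1 = 4.7 m, r2 = 17.1 m
Formula: SPL2 = SPL1 - 20 * log10(r2 / r1)
Compute ratio: r2 / r1 = 17.1 / 4.7 = 3.6383
Compute log10: log10(3.6383) = 0.560899
Compute drop: 20 * 0.560899 = 11.218
SPL2 = 73.7 - 11.218 = 62.48

62.48 dB


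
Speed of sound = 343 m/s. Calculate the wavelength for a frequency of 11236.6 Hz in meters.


Given values:
  c = 343 m/s, f = 11236.6 Hz
Formula: lambda = c / f
lambda = 343 / 11236.6
lambda = 0.0305

0.0305 m


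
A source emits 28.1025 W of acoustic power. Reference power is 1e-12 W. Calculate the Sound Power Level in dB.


Given values:
  W = 28.1025 W
  W_ref = 1e-12 W
Formula: SWL = 10 * log10(W / W_ref)
Compute ratio: W / W_ref = 28102500000000
Compute log10: log10(28102500000000) = 13.448745
Multiply: SWL = 10 * 13.448745 = 134.49

134.49 dB


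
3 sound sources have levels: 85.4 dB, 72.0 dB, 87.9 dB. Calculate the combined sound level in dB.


Formula: L_total = 10 * log10( sum(10^(Li/10)) )
  Source 1: 10^(85.4/10) = 346736850.4525
  Source 2: 10^(72.0/10) = 15848931.9246
  Source 3: 10^(87.9/10) = 616595001.8615
Sum of linear values = 979180784.2386
L_total = 10 * log10(979180784.2386) = 89.91

89.91 dB


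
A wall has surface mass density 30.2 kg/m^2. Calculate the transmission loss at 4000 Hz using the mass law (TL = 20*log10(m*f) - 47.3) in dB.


Given values:
  m = 30.2 kg/m^2, f = 4000 Hz
Formula: TL = 20 * log10(m * f) - 47.3
Compute m * f = 30.2 * 4000 = 120800.0
Compute log10(120800.0) = 5.082067
Compute 20 * 5.082067 = 101.6413
TL = 101.6413 - 47.3 = 54.34

54.34 dB


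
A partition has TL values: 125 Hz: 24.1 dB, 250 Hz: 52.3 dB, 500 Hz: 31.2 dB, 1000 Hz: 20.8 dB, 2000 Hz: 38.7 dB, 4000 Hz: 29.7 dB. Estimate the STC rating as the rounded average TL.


Given TL values at each frequency:
  125 Hz: 24.1 dB
  250 Hz: 52.3 dB
  500 Hz: 31.2 dB
  1000 Hz: 20.8 dB
  2000 Hz: 38.7 dB
  4000 Hz: 29.7 dB
Formula: STC ~ round(average of TL values)
Sum = 24.1 + 52.3 + 31.2 + 20.8 + 38.7 + 29.7 = 196.8
Average = 196.8 / 6 = 32.8
Rounded: 33

33


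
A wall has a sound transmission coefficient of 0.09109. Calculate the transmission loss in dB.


Given values:
  tau = 0.09109
Formula: TL = 10 * log10(1 / tau)
Compute 1 / tau = 1 / 0.09109 = 10.9782
Compute log10(10.9782) = 1.040531
TL = 10 * 1.040531 = 10.41

10.41 dB


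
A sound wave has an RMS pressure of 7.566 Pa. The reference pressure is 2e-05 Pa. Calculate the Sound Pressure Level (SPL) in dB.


Given values:
  p = 7.566 Pa
  p_ref = 2e-05 Pa
Formula: SPL = 20 * log10(p / p_ref)
Compute ratio: p / p_ref = 7.566 / 2e-05 = 378300
Compute log10: log10(378300) = 5.577836
Multiply: SPL = 20 * 5.577836 = 111.56

111.56 dB


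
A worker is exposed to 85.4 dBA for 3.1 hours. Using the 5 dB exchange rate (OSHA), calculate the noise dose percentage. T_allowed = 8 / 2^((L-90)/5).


Given values:
  L = 85.4 dBA, T = 3.1 hours
Formula: T_allowed = 8 / 2^((L - 90) / 5)
Compute exponent: (85.4 - 90) / 5 = -0.92
Compute 2^(-0.92) = 0.528509
T_allowed = 8 / 0.528509 = 15.136923 hours
Dose = (T / T_allowed) * 100
Dose = (3.1 / 15.136923) * 100 = 20.48

20.48 %


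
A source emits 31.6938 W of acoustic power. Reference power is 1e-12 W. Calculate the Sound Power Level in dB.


Given values:
  W = 31.6938 W
  W_ref = 1e-12 W
Formula: SWL = 10 * log10(W / W_ref)
Compute ratio: W / W_ref = 31693800000000
Compute log10: log10(31693800000000) = 13.500974
Multiply: SWL = 10 * 13.500974 = 135.01

135.01 dB


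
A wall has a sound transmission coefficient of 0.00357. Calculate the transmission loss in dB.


Given values:
  tau = 0.00357
Formula: TL = 10 * log10(1 / tau)
Compute 1 / tau = 1 / 0.00357 = 280.112
Compute log10(280.112) = 2.447332
TL = 10 * 2.447332 = 24.47

24.47 dB


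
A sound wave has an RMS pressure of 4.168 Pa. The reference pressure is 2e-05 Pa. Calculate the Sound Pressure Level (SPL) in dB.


Given values:
  p = 4.168 Pa
  p_ref = 2e-05 Pa
Formula: SPL = 20 * log10(p / p_ref)
Compute ratio: p / p_ref = 4.168 / 2e-05 = 208400
Compute log10: log10(208400) = 5.318898
Multiply: SPL = 20 * 5.318898 = 106.38

106.38 dB


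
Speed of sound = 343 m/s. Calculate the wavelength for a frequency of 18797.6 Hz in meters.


Given values:
  c = 343 m/s, f = 18797.6 Hz
Formula: lambda = c / f
lambda = 343 / 18797.6
lambda = 0.0182

0.0182 m


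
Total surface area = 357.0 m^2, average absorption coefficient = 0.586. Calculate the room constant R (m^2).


Given values:
  S = 357.0 m^2, alpha = 0.586
Formula: R = S * alpha / (1 - alpha)
Numerator: 357.0 * 0.586 = 209.202
Denominator: 1 - 0.586 = 0.414
R = 209.202 / 0.414 = 505.32

505.32 m^2


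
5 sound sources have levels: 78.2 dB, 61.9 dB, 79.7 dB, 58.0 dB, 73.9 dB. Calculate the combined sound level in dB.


Formula: L_total = 10 * log10( sum(10^(Li/10)) )
  Source 1: 10^(78.2/10) = 66069344.8008
  Source 2: 10^(61.9/10) = 1548816.6189
  Source 3: 10^(79.7/10) = 93325430.0797
  Source 4: 10^(58.0/10) = 630957.3445
  Source 5: 10^(73.9/10) = 24547089.1569
Sum of linear values = 186121638.0008
L_total = 10 * log10(186121638.0008) = 82.7

82.7 dB


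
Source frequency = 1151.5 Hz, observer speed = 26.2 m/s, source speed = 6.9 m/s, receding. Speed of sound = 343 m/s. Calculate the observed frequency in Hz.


Given values:
  f_s = 1151.5 Hz, v_o = 26.2 m/s, v_s = 6.9 m/s
  Direction: receding
Formula: f_o = f_s * (c - v_o) / (c + v_s)
Numerator: c - v_o = 343 - 26.2 = 316.8
Denominator: c + v_s = 343 + 6.9 = 349.9
f_o = 1151.5 * 316.8 / 349.9 = 1042.57

1042.57 Hz


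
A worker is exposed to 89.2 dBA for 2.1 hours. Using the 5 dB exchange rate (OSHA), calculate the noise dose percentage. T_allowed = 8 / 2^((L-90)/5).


Given values:
  L = 89.2 dBA, T = 2.1 hours
Formula: T_allowed = 8 / 2^((L - 90) / 5)
Compute exponent: (89.2 - 90) / 5 = -0.16
Compute 2^(-0.16) = 0.895025
T_allowed = 8 / 0.895025 = 8.938298 hours
Dose = (T / T_allowed) * 100
Dose = (2.1 / 8.938298) * 100 = 23.49

23.49 %


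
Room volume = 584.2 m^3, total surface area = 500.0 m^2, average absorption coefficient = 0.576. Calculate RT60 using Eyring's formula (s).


Given values:
  V = 584.2 m^3, S = 500.0 m^2, alpha = 0.576
Formula: RT60 = 0.161 * V / (-S * ln(1 - alpha))
Compute ln(1 - 0.576) = ln(0.424) = -0.858022
Denominator: -500.0 * -0.858022 = 429.011
Numerator: 0.161 * 584.2 = 94.0562
RT60 = 94.0562 / 429.011 = 0.219

0.219 s


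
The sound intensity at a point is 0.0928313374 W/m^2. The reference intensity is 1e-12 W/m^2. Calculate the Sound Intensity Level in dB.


Given values:
  I = 0.0928313374 W/m^2
  I_ref = 1e-12 W/m^2
Formula: SIL = 10 * log10(I / I_ref)
Compute ratio: I / I_ref = 92831337400
Compute log10: log10(92831337400) = 10.967695
Multiply: SIL = 10 * 10.967695 = 109.68

109.68 dB


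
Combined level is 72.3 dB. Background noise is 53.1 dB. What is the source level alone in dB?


Given values:
  L_total = 72.3 dB, L_bg = 53.1 dB
Formula: L_source = 10 * log10(10^(L_total/10) - 10^(L_bg/10))
Convert to linear:
  10^(72.3/10) = 16982436.5246
  10^(53.1/10) = 204173.7945
Difference: 16982436.5246 - 204173.7945 = 16778262.7301
L_source = 10 * log10(16778262.7301) = 72.25

72.25 dB


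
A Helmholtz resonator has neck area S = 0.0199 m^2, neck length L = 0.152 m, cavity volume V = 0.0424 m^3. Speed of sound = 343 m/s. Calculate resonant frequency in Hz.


Given values:
  S = 0.0199 m^2, L = 0.152 m, V = 0.0424 m^3, c = 343 m/s
Formula: f = (c / (2*pi)) * sqrt(S / (V * L))
Compute V * L = 0.0424 * 0.152 = 0.0064448
Compute S / (V * L) = 0.0199 / 0.0064448 = 3.0878
Compute sqrt(3.0878) = 1.757214
Compute c / (2*pi) = 343 / 6.283185 = 54.590148
f = 54.590148 * 1.757214 = 95.93

95.93 Hz


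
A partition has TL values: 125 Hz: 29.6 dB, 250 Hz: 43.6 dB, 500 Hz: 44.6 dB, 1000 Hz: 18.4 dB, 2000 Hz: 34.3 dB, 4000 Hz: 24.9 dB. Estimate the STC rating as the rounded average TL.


Given TL values at each frequency:
  125 Hz: 29.6 dB
  250 Hz: 43.6 dB
  500 Hz: 44.6 dB
  1000 Hz: 18.4 dB
  2000 Hz: 34.3 dB
  4000 Hz: 24.9 dB
Formula: STC ~ round(average of TL values)
Sum = 29.6 + 43.6 + 44.6 + 18.4 + 34.3 + 24.9 = 195.4
Average = 195.4 / 6 = 32.57
Rounded: 33

33


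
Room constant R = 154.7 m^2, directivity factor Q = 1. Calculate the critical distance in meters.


Given values:
  R = 154.7 m^2, Q = 1
Formula: d_c = 0.141 * sqrt(Q * R)
Compute Q * R = 1 * 154.7 = 154.7
Compute sqrt(154.7) = 12.4378
d_c = 0.141 * 12.4378 = 1.754

1.754 m


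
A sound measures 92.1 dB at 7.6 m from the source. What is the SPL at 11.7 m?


Given values:
  SPL1 = 92.1 dB, r1 = 7.6 m, r2 = 11.7 m
Formula: SPL2 = SPL1 - 20 * log10(r2 / r1)
Compute ratio: r2 / r1 = 11.7 / 7.6 = 1.5395
Compute log10: log10(1.5395) = 0.18738
Compute drop: 20 * 0.18738 = 3.7476
SPL2 = 92.1 - 3.7476 = 88.35

88.35 dB


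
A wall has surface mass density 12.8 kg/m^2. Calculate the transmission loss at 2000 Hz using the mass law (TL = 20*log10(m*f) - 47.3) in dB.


Given values:
  m = 12.8 kg/m^2, f = 2000 Hz
Formula: TL = 20 * log10(m * f) - 47.3
Compute m * f = 12.8 * 2000 = 25600.0
Compute log10(25600.0) = 4.40824
Compute 20 * 4.40824 = 88.1648
TL = 88.1648 - 47.3 = 40.86

40.86 dB


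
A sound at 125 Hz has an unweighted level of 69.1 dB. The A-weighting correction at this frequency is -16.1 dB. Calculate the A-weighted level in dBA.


Given values:
  SPL = 69.1 dB
  A-weighting at 125 Hz = -16.1 dB
Formula: L_A = SPL + A_weight
L_A = 69.1 + (-16.1)
L_A = 53.0

53.0 dBA


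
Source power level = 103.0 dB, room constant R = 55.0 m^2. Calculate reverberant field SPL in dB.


Given values:
  Lw = 103.0 dB, R = 55.0 m^2
Formula: SPL = Lw + 10 * log10(4 / R)
Compute 4 / R = 4 / 55.0 = 0.072727
Compute 10 * log10(0.072727) = -11.383
SPL = 103.0 + (-11.383) = 91.62

91.62 dB


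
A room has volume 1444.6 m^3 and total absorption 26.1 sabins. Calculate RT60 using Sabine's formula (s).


Given values:
  V = 1444.6 m^3
  A = 26.1 sabins
Formula: RT60 = 0.161 * V / A
Numerator: 0.161 * 1444.6 = 232.5806
RT60 = 232.5806 / 26.1 = 8.911

8.911 s


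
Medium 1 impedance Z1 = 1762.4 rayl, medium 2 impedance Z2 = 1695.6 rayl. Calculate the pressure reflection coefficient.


Given values:
  Z1 = 1762.4 rayl, Z2 = 1695.6 rayl
Formula: R = (Z2 - Z1) / (Z2 + Z1)
Numerator: Z2 - Z1 = 1695.6 - 1762.4 = -66.8
Denominator: Z2 + Z1 = 1695.6 + 1762.4 = 3458.0
R = -66.8 / 3458.0 = -0.0193

-0.0193


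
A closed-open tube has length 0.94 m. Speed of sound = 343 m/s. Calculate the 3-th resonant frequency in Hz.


Given values:
  Tube type: closed-open, L = 0.94 m, c = 343 m/s, n = 3
Formula: f_n = (2n - 1) * c / (4 * L)
Compute 2n - 1 = 2*3 - 1 = 5
Compute 4 * L = 4 * 0.94 = 3.76
f = 5 * 343 / 3.76
f = 456.12

456.12 Hz


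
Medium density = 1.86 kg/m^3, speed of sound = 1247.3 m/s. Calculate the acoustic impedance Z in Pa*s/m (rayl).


Given values:
  rho = 1.86 kg/m^3
  c = 1247.3 m/s
Formula: Z = rho * c
Z = 1.86 * 1247.3
Z = 2319.98

2319.98 rayl


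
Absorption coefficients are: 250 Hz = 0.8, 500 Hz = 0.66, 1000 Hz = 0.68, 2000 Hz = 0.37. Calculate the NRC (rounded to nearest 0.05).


Given values:
  a_250 = 0.8, a_500 = 0.66
  a_1000 = 0.68, a_2000 = 0.37
Formula: NRC = (a250 + a500 + a1000 + a2000) / 4
Sum = 0.8 + 0.66 + 0.68 + 0.37 = 2.51
NRC = 2.51 / 4 = 0.6275
Rounded to nearest 0.05: 0.65

0.65


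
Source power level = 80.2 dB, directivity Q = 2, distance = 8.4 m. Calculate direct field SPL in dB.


Given values:
  Lw = 80.2 dB, Q = 2, r = 8.4 m
Formula: SPL = Lw + 10 * log10(Q / (4 * pi * r^2))
Compute 4 * pi * r^2 = 4 * pi * 8.4^2 = 886.6831
Compute Q / denom = 2 / 886.6831 = 0.0022556
Compute 10 * log10(0.0022556) = -26.4674
SPL = 80.2 + (-26.4674) = 53.73

53.73 dB


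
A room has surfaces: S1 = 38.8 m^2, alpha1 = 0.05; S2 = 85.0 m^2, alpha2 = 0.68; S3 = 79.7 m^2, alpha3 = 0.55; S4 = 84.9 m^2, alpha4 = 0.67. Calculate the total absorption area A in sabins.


Given surfaces:
  Surface 1: 38.8 * 0.05 = 1.94
  Surface 2: 85.0 * 0.68 = 57.8
  Surface 3: 79.7 * 0.55 = 43.835
  Surface 4: 84.9 * 0.67 = 56.883
Formula: A = sum(Si * alpha_i)
A = 1.94 + 57.8 + 43.835 + 56.883
A = 160.46

160.46 sabins
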